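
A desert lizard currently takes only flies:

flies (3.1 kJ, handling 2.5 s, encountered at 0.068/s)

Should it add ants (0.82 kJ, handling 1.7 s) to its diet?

Yes

Current rate: (0.068×3.1)/(1 + 0.068×2.5) = 0.1802 kJ/s.
Profitability of ants: 0.82/1.7 = 0.4824 kJ/s.
Since 0.4824 > R, including ants increases the long-run rate.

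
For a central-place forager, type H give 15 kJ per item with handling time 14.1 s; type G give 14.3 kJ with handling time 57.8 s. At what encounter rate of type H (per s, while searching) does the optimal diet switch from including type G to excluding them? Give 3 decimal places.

0.021 per s

The zero-one rule: include type G iff E₂/h₂ > λE₁/(1+λh₁). Equality gives the switch point.
λE₁h₂ = E₂ + λE₂h₁ ⇒ λ = E₂/(E₁h₂ − E₂h₁) = 14.3/(867 − 201.6) = 0.02149 per s.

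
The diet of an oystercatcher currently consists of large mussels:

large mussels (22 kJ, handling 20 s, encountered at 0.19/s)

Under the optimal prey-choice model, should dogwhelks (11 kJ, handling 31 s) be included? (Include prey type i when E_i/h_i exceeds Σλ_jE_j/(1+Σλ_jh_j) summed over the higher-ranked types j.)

Current rate: (0.19×22)/(1 + 0.19×20) = 0.8708 kJ/s.
Profitability of dogwhelks: 11/31 = 0.3548 kJ/s.
Since 0.3548 < R, time spent handling dogwhelks is better spent searching.

No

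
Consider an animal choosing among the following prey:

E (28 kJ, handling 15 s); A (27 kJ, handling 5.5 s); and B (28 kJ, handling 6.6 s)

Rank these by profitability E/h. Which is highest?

In descending order of E/h:
A: 27/5.5 = 4.91 kJ/s
B: 28/6.6 = 4.24 kJ/s
E: 28/15 = 1.87 kJ/s

A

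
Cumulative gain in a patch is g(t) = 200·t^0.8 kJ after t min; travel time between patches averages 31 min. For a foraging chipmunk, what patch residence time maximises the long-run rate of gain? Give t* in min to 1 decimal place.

Maximise g(t)/(T+t): set derivative to zero → g'(t)(T+t) = g(t).
g'(t) = 0.8·200·t^-0.2. Setting 0.8·200·t^-0.2 = 200·t^0.8/(31+t) gives 0.8(31+t) = t, so 0.20·t = 0.8×31.
t* = 0.8×31/0.20 = 124 min.

124.0 min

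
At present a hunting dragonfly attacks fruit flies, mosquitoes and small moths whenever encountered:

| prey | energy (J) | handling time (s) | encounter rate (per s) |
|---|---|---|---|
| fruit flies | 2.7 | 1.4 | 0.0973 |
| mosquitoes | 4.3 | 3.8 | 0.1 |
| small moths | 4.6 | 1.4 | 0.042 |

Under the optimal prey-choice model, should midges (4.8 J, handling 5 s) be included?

On fruit flies, mosquitoes and small moths alone, R = ΣλE/(1+Σλh) = 0.8859/1.575 = 0.5625 J/s.
midges: E/h = 4.8/5 = 0.96 J/s.
Since 0.96 > R, including midges increases the long-run rate.

Yes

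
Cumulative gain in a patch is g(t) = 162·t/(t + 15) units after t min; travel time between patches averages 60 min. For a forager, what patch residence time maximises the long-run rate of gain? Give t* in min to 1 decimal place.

30.0 min

Optimal t* satisfies g'(t*) = g(t*)/(T + t*).
g'(t) = 162·15/(t + 15)². Setting 162·15/(t+15)² = 162t/[(t+15)(60+t)] gives 15(60+t) = t(t+15), so t² = 15×60 = 900.
t* = √900 = 30 min.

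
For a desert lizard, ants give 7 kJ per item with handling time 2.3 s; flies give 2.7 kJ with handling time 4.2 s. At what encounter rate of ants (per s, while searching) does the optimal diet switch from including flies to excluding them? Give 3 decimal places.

0.116 per s

The zero-one rule: include flies iff E₂/h₂ > λE₁/(1+λh₁). Equality gives the switch point.
λE₁h₂ = E₂ + λE₂h₁ ⇒ λ = E₂/(E₁h₂ − E₂h₁) = 2.7/(29.4 − 6.21) = 0.1164 per s.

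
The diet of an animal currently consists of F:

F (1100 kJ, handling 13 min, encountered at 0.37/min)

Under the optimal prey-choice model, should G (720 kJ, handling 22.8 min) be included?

No

Intake rate on the current diet: R = (0.37×1100) / (1 + 0.37×13) = 407/5.81 = 70.05 kJ/min.
Profitability of G: 720/22.8 = 31.58 kJ/min.
Since 31.58 < R, time spent handling G is better spent searching.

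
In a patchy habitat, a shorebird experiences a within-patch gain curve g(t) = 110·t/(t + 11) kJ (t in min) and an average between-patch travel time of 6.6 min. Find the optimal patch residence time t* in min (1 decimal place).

By the marginal value theorem, leave when the instantaneous gain rate g'(t) equals the habitat-wide average g(t)/(T + t).
g'(t) = 110·11/(t + 11)². Setting 110·11/(t+11)² = 110t/[(t+11)(6.6+t)] gives 11(6.6+t) = t(t+11), so t² = 11×6.6 = 72.6.
t* = √72.6 = 8.521 min.

8.5 min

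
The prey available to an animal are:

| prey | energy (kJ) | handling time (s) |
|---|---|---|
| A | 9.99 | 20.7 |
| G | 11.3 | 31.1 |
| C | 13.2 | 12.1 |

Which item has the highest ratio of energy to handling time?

In descending order of E/h:
C: 13.2/12.1 = 1.09 kJ/s
A: 9.99/20.7 = 0.483 kJ/s
G: 11.3/31.1 = 0.363 kJ/s

C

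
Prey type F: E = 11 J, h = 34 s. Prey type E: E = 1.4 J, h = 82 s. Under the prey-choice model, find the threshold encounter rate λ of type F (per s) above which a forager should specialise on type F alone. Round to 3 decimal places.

Drop type E once their profitability E₂/h₂ falls below the rate achievable on type F alone: E₂/h₂ = λE₁/(1 + λh₁).
Solve for λ: λE₁h₂ = E₂(1 + λh₁) → λ(E₁h₂ − E₂h₁) = E₂ → λ = E₂/(E₁h₂ − E₂h₁).
λ = 1.4/(11×82 − 1.4×34) = 1.4/854.4 = 0.001639 per s.

0.002 per s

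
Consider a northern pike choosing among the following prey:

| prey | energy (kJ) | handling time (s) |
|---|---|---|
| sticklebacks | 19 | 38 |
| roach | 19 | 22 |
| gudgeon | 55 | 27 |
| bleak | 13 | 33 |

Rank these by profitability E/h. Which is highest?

Profitability E/h (kJ/s): sticklebacks = 19/38 = 0.5, roach = 19/22 = 0.864, gudgeon = 55/27 = 2.04, bleak = 13/33 = 0.394.
Ranked: gudgeon > roach > sticklebacks > bleak.

gudgeon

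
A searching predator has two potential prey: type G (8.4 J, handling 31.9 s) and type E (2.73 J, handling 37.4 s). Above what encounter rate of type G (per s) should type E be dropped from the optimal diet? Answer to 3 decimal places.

0.012 per s

At the threshold, the rate on type G alone equals the profitability of type E: λ·8.4/(1 + λ·31.9) = 2.73/37.4 = 0.07299.
Rearranging, λ(8.4 − 0.07299×31.9) = 0.07299, so λ = 0.07299/6.071 = 0.01202 per s.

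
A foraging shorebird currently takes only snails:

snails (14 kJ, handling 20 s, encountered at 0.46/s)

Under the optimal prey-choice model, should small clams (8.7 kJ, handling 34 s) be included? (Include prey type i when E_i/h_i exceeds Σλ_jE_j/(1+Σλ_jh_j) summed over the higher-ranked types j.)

Intake rate on the current diet: R = (0.46×14) / (1 + 0.46×20) = 6.44/10.2 = 0.6314 kJ/s.
small clams: E/h = 8.7/34 = 0.2559 kJ/s.
Since 0.2559 < R, time spent handling small clams is better spent searching.

No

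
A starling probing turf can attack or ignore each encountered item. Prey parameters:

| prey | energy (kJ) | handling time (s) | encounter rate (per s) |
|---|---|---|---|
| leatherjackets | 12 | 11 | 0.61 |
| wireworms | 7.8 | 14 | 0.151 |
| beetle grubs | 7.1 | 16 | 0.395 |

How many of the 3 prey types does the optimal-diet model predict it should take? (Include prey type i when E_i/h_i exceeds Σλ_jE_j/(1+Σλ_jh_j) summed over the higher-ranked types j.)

Rank by E/h (kJ/s): leatherjackets 1.09, wireworms 0.557, beetle grubs 0.444. Include each in turn until the next type's E/h falls below the running intake rate.
Rate on top 1: 0.9494. wireworms: 0.557 < 0.9494 → exclude; stop.
Optimal diet: leatherjackets — 1 of 3 types.

1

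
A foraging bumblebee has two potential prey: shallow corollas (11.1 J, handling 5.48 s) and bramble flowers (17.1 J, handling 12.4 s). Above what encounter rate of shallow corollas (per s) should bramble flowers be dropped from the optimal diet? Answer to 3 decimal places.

0.389 per s

The zero-one rule: include bramble flowers iff E₂/h₂ > λE₁/(1+λh₁). Equality gives the switch point.
λE₁h₂ = E₂ + λE₂h₁ ⇒ λ = E₂/(E₁h₂ − E₂h₁) = 17.1/(137.6 − 93.71) = 0.3892 per s.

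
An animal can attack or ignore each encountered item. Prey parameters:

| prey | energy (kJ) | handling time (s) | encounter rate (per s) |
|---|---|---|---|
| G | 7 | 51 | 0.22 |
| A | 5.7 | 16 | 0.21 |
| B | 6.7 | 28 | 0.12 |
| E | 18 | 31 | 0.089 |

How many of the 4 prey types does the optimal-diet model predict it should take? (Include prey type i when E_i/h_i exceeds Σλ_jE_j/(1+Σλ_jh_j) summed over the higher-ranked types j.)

1

Profitabilities (E/h, kJ/s): E 0.581, A 0.356, B 0.239, G 0.137. Add prey in this order while the next type's profitability exceeds the intake rate on those already taken.
Rate on top 1: 0.4262. A: 0.356 < 0.4262 → exclude; stop.
Optimal diet: E — 1 of 4 types.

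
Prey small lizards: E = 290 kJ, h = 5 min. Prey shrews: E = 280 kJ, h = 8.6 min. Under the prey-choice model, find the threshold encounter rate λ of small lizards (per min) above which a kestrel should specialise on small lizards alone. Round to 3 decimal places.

0.256 per min

The zero-one rule: include shrews iff E₂/h₂ > λE₁/(1+λh₁). Equality gives the switch point.
λE₁h₂ = E₂ + λE₂h₁ ⇒ λ = E₂/(E₁h₂ − E₂h₁) = 280/(2494 − 1400) = 0.2559 per min.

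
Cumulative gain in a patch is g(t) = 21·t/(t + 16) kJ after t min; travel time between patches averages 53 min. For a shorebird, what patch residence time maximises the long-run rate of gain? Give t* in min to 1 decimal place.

29.1 min

By the marginal value theorem, leave when the instantaneous gain rate g'(t) equals the habitat-wide average g(t)/(T + t).
g'(t) = 21·16/(t + 16)². Setting 21·16/(t+16)² = 21t/[(t+16)(53+t)] gives 16(53+t) = t(t+16), so t² = 16×53 = 848.
t* = √848 = 29.12 min.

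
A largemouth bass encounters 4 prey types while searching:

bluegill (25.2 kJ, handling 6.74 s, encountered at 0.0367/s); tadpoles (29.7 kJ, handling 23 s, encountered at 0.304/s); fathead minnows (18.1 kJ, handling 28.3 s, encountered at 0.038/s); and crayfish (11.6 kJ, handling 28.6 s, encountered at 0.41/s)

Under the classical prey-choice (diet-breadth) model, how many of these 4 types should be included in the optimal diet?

Profitabilities (E/h, kJ/s): bluegill 3.74, tadpoles 1.29, fathead minnows 0.64, crayfish 0.406. Add prey in this order while the next type's profitability exceeds the intake rate on those already taken.
Rate on top 1: 0.7414. tadpoles: 1.29 > 0.7414 → include.
Rate on top 2: 1.208. fathead minnows: 0.64 < 1.208 → exclude; stop.
Optimal diet: bluegill, tadpoles — 2 of 4 types.

2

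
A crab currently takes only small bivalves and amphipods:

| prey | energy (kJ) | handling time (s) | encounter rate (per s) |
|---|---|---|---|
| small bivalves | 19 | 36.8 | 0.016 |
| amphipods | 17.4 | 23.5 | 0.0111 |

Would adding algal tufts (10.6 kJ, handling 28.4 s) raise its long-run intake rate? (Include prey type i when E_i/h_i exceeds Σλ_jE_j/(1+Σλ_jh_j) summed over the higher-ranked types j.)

Yes

Current rate: (0.016×19 + 0.0111×17.4)/(1 + 0.016×36.8 + 0.0111×23.5) = 0.2688 kJ/s.
algal tufts: E/h = 10.6/28.4 = 0.3732 kJ/s.
0.3732 > 0.2688, so adding algal tufts raises the average — include it.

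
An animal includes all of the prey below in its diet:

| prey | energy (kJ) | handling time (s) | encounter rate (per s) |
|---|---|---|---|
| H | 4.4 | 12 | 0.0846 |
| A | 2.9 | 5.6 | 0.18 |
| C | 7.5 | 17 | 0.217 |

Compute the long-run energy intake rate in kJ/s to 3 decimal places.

R = (0.0846×4.4 + 0.18×2.9 + 0.217×7.5) / (1 + 0.0846×12 + 0.18×5.6 + 0.217×17) = 2.522/6.712 = 0.3757 kJ/s.

0.376 kJ/s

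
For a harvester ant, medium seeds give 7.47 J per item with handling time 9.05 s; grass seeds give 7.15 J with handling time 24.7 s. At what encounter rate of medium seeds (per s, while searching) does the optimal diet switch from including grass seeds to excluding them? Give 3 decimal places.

0.060 per s

The zero-one rule: include grass seeds iff E₂/h₂ > λE₁/(1+λh₁). Equality gives the switch point.
λE₁h₂ = E₂ + λE₂h₁ ⇒ λ = E₂/(E₁h₂ − E₂h₁) = 7.15/(184.5 − 64.71) = 0.05968 per s.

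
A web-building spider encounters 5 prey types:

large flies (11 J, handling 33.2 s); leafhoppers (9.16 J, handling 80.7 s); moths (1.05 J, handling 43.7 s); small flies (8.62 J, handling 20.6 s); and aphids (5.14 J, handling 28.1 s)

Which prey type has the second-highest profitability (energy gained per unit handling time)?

In descending order of E/h:
small flies: 8.62/20.6 = 0.418 J/s
large flies: 11/33.2 = 0.331 J/s
aphids: 5.14/28.1 = 0.183 J/s
leafhoppers: 9.16/80.7 = 0.114 J/s
moths: 1.05/43.7 = 0.024 J/s

large flies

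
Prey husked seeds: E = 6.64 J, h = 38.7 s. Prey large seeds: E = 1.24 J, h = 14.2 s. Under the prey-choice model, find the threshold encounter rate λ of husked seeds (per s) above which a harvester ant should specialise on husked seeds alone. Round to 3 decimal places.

Drop large seeds once their profitability E₂/h₂ falls below the rate achievable on husked seeds alone: E₂/h₂ = λE₁/(1 + λh₁).
Solve for λ: λE₁h₂ = E₂(1 + λh₁) → λ(E₁h₂ − E₂h₁) = E₂ → λ = E₂/(E₁h₂ − E₂h₁).
λ = 1.24/(6.64×14.2 − 1.24×38.7) = 1.24/46.3 = 0.02678 per s.

0.027 per s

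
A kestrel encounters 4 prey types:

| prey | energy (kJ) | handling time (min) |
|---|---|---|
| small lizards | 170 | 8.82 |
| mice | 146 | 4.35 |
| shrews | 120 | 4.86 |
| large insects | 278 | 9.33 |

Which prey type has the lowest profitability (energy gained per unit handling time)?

small lizards

In descending order of E/h:
mice: 146/4.35 = 33.6 kJ/min
large insects: 278/9.33 = 29.8 kJ/min
shrews: 120/4.86 = 24.7 kJ/min
small lizards: 170/8.82 = 19.3 kJ/min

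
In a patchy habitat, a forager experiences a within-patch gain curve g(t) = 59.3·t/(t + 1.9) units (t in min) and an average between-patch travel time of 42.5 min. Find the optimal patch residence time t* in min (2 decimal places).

8.99 min

Maximise g(t)/(T+t): set derivative to zero → g'(t)(T+t) = g(t).
g'(t) = 59.3·1.9/(t + 1.9)². Setting 59.3·1.9/(t+1.9)² = 59.3t/[(t+1.9)(42.5+t)] gives 1.9(42.5+t) = t(t+1.9), so t² = 1.9×42.5 = 80.75.
t* = √80.75 = 8.986 min.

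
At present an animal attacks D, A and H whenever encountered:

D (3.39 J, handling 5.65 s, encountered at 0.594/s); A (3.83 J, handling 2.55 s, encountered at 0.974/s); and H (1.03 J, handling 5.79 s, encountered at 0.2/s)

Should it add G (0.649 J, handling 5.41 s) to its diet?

No

Current rate: (0.594×3.39 + 0.974×3.83 + 0.2×1.03)/(1 + 0.594×5.65 + 0.974×2.55 + 0.2×5.79) = 0.744 J/s.
Profitability of G: 0.649/5.41 = 0.12 J/s.
0.12 < 0.744, so adding G would lower the average — exclude it.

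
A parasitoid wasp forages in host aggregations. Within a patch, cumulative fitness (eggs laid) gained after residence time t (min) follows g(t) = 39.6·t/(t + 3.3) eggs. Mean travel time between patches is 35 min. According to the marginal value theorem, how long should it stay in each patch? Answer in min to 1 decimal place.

10.7 min

Optimal t* satisfies g'(t*) = g(t*)/(T + t*).
g'(t) = 39.6·3.3/(t + 3.3)². Setting 39.6·3.3/(t+3.3)² = 39.6t/[(t+3.3)(35+t)] gives 3.3(35+t) = t(t+3.3), so t² = 3.3×35 = 115.5.
t* = √115.5 = 10.75 min.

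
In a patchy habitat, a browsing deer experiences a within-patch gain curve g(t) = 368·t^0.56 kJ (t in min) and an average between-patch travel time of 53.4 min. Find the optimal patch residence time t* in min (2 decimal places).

By the marginal value theorem, leave when the instantaneous gain rate g'(t) equals the habitat-wide average g(t)/(T + t).
g'(t) = 0.56·368·t^-0.44. Setting 0.56·368·t^-0.44 = 368·t^0.56/(53.4+t) gives 0.56(53.4+t) = t, so 0.44·t = 0.56×53.4.
t* = 0.56×53.4/0.44 = 67.96 min.

67.96 min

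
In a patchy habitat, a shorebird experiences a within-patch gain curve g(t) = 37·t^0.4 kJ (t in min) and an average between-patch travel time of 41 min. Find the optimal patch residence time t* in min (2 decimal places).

27.33 min

By the marginal value theorem, leave when the instantaneous gain rate g'(t) equals the habitat-wide average g(t)/(T + t).
g'(t) = 0.4·37·t^-0.6. Setting 0.4·37·t^-0.6 = 37·t^0.4/(41+t) gives 0.4(41+t) = t, so 0.60·t = 0.4×41.
t* = 0.4×41/0.60 = 27.33 min.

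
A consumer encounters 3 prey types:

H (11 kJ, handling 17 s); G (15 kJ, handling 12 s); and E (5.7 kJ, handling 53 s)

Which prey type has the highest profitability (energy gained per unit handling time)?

G

Profitability E/h (kJ/s): H = 11/17 = 0.647, G = 15/12 = 1.25, E = 5.7/53 = 0.108.
Ranked: G > H > E.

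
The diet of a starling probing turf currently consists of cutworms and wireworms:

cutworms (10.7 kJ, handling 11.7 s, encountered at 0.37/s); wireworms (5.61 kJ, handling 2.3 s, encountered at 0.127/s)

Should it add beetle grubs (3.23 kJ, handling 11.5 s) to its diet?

Current rate: (0.37×10.7 + 0.127×5.61)/(1 + 0.37×11.7 + 0.127×2.3) = 0.8311 kJ/s.
beetle grubs: E/h = 3.23/11.5 = 0.2809 kJ/s.
Since 0.2809 < R, time spent handling beetle grubs is better spent searching.

No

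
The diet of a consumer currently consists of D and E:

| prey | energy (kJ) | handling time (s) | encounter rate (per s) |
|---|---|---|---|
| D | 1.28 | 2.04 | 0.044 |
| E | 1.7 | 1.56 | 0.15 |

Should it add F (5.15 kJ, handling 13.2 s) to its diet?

Yes

Intake rate on the current diet: R = (0.044×1.28 + 0.15×1.7) / (1 + 0.044×2.04 + 0.15×1.56) = 0.3113/1.324 = 0.2352 kJ/s.
Profitability of F: 5.15/13.2 = 0.3902 kJ/s.
0.3902 > 0.2352, so adding F raises the average — include it.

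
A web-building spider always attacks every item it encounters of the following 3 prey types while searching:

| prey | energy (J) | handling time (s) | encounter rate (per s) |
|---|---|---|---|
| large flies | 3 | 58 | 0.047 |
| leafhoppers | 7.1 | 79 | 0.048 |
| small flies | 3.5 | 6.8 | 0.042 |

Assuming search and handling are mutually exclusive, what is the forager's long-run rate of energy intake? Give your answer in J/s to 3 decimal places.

0.081 J/s

Energy encountered per unit search time: 0.047×3 + 0.048×7.1 + 0.042×3.5 = 0.6288 J/s.
Handling time per unit search time: 0.047×58 + 0.048×79 + 0.042×6.8 = 6.804.
Rate = 0.6288/(1 + 6.804) = 0.08058 J/s.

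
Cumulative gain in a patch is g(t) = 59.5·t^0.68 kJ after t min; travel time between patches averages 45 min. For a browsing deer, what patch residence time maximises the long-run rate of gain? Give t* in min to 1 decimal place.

95.6 min

Maximise g(t)/(T+t): set derivative to zero → g'(t)(T+t) = g(t).
g'(t) = 0.68·59.5·t^-0.32. Setting 0.68·59.5·t^-0.32 = 59.5·t^0.68/(45+t) gives 0.68(45+t) = t, so 0.32·t = 0.68×45.
t* = 0.68×45/0.32 = 95.63 min.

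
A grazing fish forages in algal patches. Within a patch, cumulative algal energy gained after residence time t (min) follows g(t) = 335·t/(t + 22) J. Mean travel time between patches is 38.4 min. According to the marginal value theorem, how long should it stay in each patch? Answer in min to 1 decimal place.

29.1 min

Optimal t* satisfies g'(t*) = g(t*)/(T + t*).
g'(t) = 335·22/(t + 22)². Setting 335·22/(t+22)² = 335t/[(t+22)(38.4+t)] gives 22(38.4+t) = t(t+22), so t² = 22×38.4 = 844.8.
t* = √844.8 = 29.07 min.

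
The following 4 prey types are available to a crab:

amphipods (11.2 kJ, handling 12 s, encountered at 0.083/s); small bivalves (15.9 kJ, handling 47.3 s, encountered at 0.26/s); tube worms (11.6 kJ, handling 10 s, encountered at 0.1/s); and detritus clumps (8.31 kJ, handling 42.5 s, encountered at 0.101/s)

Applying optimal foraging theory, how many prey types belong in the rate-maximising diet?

2

Profitabilities (E/h, kJ/s): tube worms 1.16, amphipods 0.933, small bivalves 0.336, detritus clumps 0.196. Add prey in this order while the next type's profitability exceeds the intake rate on those already taken.
Rate on top 1: 0.58. amphipods: 0.933 > 0.58 → include.
Rate on top 2: 0.6975. small bivalves: 0.336 < 0.6975 → exclude; stop.
Optimal diet: tube worms, amphipods — 2 of 4 types.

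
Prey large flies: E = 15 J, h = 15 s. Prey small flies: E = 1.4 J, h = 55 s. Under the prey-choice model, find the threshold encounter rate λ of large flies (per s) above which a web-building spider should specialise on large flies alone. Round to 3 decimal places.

The zero-one rule: include small flies iff E₂/h₂ > λE₁/(1+λh₁). Equality gives the switch point.
λE₁h₂ = E₂ + λE₂h₁ ⇒ λ = E₂/(E₁h₂ − E₂h₁) = 1.4/(825 − 21) = 0.001741 per s.

0.002 per s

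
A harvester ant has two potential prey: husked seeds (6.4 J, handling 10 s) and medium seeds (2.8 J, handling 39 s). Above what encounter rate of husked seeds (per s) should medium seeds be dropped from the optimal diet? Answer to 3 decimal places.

0.013 per s

Drop medium seeds once their profitability E₂/h₂ falls below the rate achievable on husked seeds alone: E₂/h₂ = λE₁/(1 + λh₁).
Solve for λ: λE₁h₂ = E₂(1 + λh₁) → λ(E₁h₂ − E₂h₁) = E₂ → λ = E₂/(E₁h₂ − E₂h₁).
λ = 2.8/(6.4×39 − 2.8×10) = 2.8/221.6 = 0.01264 per s.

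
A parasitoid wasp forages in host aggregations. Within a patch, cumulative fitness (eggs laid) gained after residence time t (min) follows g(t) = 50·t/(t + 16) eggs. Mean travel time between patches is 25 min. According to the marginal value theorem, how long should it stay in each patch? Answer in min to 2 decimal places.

20.00 min

Optimal t* satisfies g'(t*) = g(t*)/(T + t*).
g'(t) = 50·16/(t + 16)². Setting 50·16/(t+16)² = 50t/[(t+16)(25+t)] gives 16(25+t) = t(t+16), so t² = 16×25 = 400.
t* = √400 = 20 min.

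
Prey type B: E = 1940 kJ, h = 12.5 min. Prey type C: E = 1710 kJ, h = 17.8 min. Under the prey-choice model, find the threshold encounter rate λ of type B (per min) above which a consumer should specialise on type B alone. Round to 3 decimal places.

The zero-one rule: include type C iff E₂/h₂ > λE₁/(1+λh₁). Equality gives the switch point.
λE₁h₂ = E₂ + λE₂h₁ ⇒ λ = E₂/(E₁h₂ − E₂h₁) = 1710/(3.453e+04 − 2.138e+04) = 0.13 per min.

0.130 per min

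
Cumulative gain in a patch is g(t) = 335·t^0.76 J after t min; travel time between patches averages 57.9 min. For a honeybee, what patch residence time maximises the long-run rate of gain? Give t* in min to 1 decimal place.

183.3 min

Maximise g(t)/(T+t): set derivative to zero → g'(t)(T+t) = g(t).
g'(t) = 0.76·335·t^-0.24. Setting 0.76·335·t^-0.24 = 335·t^0.76/(57.9+t) gives 0.76(57.9+t) = t, so 0.24·t = 0.76×57.9.
t* = 0.76×57.9/0.24 = 183.3 min.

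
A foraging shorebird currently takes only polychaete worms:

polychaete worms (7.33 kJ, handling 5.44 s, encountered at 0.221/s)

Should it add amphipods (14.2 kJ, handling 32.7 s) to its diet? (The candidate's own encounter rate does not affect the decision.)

Current rate: (0.221×7.33)/(1 + 0.221×5.44) = 0.7356 kJ/s.
amphipods: E/h = 14.2/32.7 = 0.4343 kJ/s.
Since 0.4343 < R, time spent handling amphipods is better spent searching.

No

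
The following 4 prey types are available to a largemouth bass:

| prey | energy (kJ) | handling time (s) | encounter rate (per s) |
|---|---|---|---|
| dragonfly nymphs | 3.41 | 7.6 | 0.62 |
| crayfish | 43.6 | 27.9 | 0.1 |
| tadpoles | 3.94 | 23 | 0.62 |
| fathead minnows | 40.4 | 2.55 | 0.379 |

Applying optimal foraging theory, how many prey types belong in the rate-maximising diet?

Rank by E/h (kJ/s): fathead minnows 15.8, crayfish 1.56, dragonfly nymphs 0.449, tadpoles 0.171. Include each in turn until the next type's E/h falls below the running intake rate.
Rate on top 1: 7.786. crayfish: 1.56 < 7.786 → exclude; stop.
Optimal diet: fathead minnows — 1 of 4 types.

1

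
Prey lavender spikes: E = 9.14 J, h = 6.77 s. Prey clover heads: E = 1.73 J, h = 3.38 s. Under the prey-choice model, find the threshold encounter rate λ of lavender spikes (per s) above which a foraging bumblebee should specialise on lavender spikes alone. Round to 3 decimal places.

The zero-one rule: include clover heads iff E₂/h₂ > λE₁/(1+λh₁). Equality gives the switch point.
λE₁h₂ = E₂ + λE₂h₁ ⇒ λ = E₂/(E₁h₂ − E₂h₁) = 1.73/(30.89 − 11.71) = 0.09019 per s.

0.090 per s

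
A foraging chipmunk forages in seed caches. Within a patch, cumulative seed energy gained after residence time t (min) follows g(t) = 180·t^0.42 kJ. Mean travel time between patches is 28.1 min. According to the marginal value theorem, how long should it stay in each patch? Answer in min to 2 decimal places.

20.35 min

By the marginal value theorem, leave when the instantaneous gain rate g'(t) equals the habitat-wide average g(t)/(T + t).
g'(t) = 0.42·180·t^-0.58. Setting 0.42·180·t^-0.58 = 180·t^0.42/(28.1+t) gives 0.42(28.1+t) = t, so 0.58·t = 0.42×28.1.
t* = 0.42×28.1/0.58 = 20.35 min.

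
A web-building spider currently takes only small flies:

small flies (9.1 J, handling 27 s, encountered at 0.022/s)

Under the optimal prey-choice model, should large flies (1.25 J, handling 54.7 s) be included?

On small flies alone, R = ΣλE/(1+Σλh) = 0.2002/1.594 = 0.1256 J/s.
Profitability of large flies: 1.25/54.7 = 0.02285 J/s.
0.02285 < 0.1256, so adding large flies would lower the average — exclude it.

No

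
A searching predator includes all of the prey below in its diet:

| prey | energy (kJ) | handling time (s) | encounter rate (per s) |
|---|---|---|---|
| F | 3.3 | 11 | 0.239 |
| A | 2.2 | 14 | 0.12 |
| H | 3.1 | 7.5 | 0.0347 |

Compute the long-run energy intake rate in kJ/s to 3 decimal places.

R = Σλ_iE_i / (1 + Σλ_ih_i)
Numerator: 0.239×3.3 + 0.12×2.2 + 0.0347×3.1 = 1.16
Denominator: 1 + 0.239×11 + 0.12×14 + 0.0347×7.5 = 5.569
R = 1.16/5.569 = 0.2083 kJ/s

0.208 kJ/s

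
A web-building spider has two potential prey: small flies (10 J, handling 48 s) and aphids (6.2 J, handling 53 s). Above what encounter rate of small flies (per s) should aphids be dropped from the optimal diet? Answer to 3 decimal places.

Drop aphids once their profitability E₂/h₂ falls below the rate achievable on small flies alone: E₂/h₂ = λE₁/(1 + λh₁).
Solve for λ: λE₁h₂ = E₂(1 + λh₁) → λ(E₁h₂ − E₂h₁) = E₂ → λ = E₂/(E₁h₂ − E₂h₁).
λ = 6.2/(10×53 − 6.2×48) = 6.2/232.4 = 0.02668 per s.

0.027 per s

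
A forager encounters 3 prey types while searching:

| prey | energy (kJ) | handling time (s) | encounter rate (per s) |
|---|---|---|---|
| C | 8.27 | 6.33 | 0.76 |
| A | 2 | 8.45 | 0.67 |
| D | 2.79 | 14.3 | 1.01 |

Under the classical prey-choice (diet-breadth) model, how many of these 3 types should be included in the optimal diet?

Profitabilities (E/h, kJ/s): C 1.31, A 0.237, D 0.195. Add prey in this order while the next type's profitability exceeds the intake rate on those already taken.
Rate on top 1: 1.082. A: 0.237 < 1.082 → exclude; stop.
Optimal diet: C — 1 of 3 types.

1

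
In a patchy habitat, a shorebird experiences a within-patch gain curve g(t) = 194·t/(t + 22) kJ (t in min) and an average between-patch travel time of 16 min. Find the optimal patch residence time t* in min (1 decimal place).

Optimal t* satisfies g'(t*) = g(t*)/(T + t*).
g'(t) = 194·22/(t + 22)². Setting 194·22/(t+22)² = 194t/[(t+22)(16+t)] gives 22(16+t) = t(t+22), so t² = 22×16 = 352.
t* = √352 = 18.76 min.

18.8 min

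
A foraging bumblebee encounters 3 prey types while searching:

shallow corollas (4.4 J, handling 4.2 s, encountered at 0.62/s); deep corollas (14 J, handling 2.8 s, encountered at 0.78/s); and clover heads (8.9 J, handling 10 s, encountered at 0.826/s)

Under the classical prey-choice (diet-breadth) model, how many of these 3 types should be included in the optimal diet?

1

E/h in descending order: deep corollas 5, shallow corollas 1.05, clover heads 0.89 J/s. The optimal diet is the largest prefix of this list for which every included type satisfies E_i/h_i > R on the types above it.
Rate on top 1: 3.43. shallow corollas: 1.05 < 3.43 → exclude; stop.
Optimal diet: deep corollas — 1 of 3 types.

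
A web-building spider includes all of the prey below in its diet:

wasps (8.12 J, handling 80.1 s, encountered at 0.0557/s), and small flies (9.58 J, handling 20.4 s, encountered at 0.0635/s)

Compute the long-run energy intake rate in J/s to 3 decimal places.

R = Σλ_iE_i / (1 + Σλ_ih_i)
Numerator: 0.0557×8.12 + 0.0635×9.58 = 1.061
Denominator: 1 + 0.0557×80.1 + 0.0635×20.4 = 6.757
R = 1.061/6.757 = 0.157 J/s

0.157 J/s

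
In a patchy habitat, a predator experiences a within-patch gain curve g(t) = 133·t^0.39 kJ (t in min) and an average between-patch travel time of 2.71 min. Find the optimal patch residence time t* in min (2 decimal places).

1.73 min

Optimal t* satisfies g'(t*) = g(t*)/(T + t*).
g'(t) = 0.39·133·t^-0.61. Setting 0.39·133·t^-0.61 = 133·t^0.39/(2.71+t) gives 0.39(2.71+t) = t, so 0.61·t = 0.39×2.71.
t* = 0.39×2.71/0.61 = 1.733 min.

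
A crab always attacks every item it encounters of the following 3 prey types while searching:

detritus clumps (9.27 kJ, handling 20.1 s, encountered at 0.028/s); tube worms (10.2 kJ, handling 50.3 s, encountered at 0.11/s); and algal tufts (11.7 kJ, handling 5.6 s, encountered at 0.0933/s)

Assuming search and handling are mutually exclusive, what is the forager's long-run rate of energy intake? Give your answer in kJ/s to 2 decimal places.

Energy encountered per unit search time: 0.028×9.27 + 0.11×10.2 + 0.0933×11.7 = 2.473 kJ/s.
Handling time per unit search time: 0.028×20.1 + 0.11×50.3 + 0.0933×5.6 = 6.618.
Rate = 2.473/(1 + 6.618) = 0.3246 kJ/s.

0.32 kJ/s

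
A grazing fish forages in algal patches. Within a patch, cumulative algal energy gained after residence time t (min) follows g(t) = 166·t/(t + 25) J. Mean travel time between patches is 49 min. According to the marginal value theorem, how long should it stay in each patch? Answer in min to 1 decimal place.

By the marginal value theorem, leave when the instantaneous gain rate g'(t) equals the habitat-wide average g(t)/(T + t).
g'(t) = 166·25/(t + 25)². Setting 166·25/(t+25)² = 166t/[(t+25)(49+t)] gives 25(49+t) = t(t+25), so t² = 25×49 = 1225.
t* = √1225 = 35 min.

35.0 min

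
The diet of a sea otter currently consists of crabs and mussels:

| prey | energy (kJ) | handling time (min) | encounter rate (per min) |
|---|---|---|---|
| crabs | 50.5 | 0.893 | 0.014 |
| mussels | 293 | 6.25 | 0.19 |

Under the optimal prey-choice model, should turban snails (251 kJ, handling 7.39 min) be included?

On crabs and mussels alone, R = ΣλE/(1+Σλh) = 56.38/2.2 = 25.63 kJ/min.
turban snails: E/h = 251/7.39 = 33.96 kJ/min.
33.96 > 25.63, so adding turban snails raises the average — include it.

Yes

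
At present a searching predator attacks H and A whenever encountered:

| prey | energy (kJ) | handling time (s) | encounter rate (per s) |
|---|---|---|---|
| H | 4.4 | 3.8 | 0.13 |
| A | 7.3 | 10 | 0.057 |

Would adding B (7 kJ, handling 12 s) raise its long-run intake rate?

Yes

Current rate: (0.13×4.4 + 0.057×7.3)/(1 + 0.13×3.8 + 0.057×10) = 0.4787 kJ/s.
Profitability of B: 7/12 = 0.5833 kJ/s.
0.5833 > 0.4787, so adding B raises the average — include it.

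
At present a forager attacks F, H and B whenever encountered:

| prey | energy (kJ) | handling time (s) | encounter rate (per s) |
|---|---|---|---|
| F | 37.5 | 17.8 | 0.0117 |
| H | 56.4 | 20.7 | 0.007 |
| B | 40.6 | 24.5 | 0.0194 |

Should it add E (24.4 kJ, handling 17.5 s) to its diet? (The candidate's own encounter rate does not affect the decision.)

Current rate: (0.0117×37.5 + 0.007×56.4 + 0.0194×40.6)/(1 + 0.0117×17.8 + 0.007×20.7 + 0.0194×24.5) = 0.8866 kJ/s.
Profitability of E: 24.4/17.5 = 1.394 kJ/s.
1.394 > 0.8866, so adding E raises the average — include it.

Yes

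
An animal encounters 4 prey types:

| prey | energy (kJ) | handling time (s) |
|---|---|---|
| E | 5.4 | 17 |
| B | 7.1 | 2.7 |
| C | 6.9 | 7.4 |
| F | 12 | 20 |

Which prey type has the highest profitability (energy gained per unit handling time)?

In descending order of E/h:
B: 7.1/2.7 = 2.63 kJ/s
C: 6.9/7.4 = 0.932 kJ/s
F: 12/20 = 0.6 kJ/s
E: 5.4/17 = 0.318 kJ/s

B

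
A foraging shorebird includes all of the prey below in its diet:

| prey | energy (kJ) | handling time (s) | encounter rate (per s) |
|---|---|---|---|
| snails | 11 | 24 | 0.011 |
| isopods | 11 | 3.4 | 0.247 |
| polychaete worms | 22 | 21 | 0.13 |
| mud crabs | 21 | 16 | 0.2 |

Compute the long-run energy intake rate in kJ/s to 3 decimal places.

Energy encountered per unit search time: 0.011×11 + 0.247×11 + 0.13×22 + 0.2×21 = 9.898 kJ/s.
Handling time per unit search time: 0.011×24 + 0.247×3.4 + 0.13×21 + 0.2×16 = 7.034.
Rate = 9.898/(1 + 7.034) = 1.232 kJ/s.

1.232 kJ/s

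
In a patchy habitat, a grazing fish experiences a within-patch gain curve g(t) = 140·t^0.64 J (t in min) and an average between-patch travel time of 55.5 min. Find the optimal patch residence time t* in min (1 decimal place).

By the marginal value theorem, leave when the instantaneous gain rate g'(t) equals the habitat-wide average g(t)/(T + t).
g'(t) = 0.64·140·t^-0.36. Setting 0.64·140·t^-0.36 = 140·t^0.64/(55.5+t) gives 0.64(55.5+t) = t, so 0.36·t = 0.64×55.5.
t* = 0.64×55.5/0.36 = 98.67 min.

98.7 min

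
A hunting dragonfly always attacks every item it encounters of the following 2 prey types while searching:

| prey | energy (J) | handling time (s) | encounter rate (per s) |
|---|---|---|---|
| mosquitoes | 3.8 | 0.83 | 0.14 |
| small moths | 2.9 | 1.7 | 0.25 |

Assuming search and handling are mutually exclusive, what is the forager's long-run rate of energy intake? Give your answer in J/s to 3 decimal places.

0.816 J/s

R = Σλ_iE_i / (1 + Σλ_ih_i)
Numerator: 0.14×3.8 + 0.25×2.9 = 1.257
Denominator: 1 + 0.14×0.83 + 0.25×1.7 = 1.541
R = 1.257/1.541 = 0.8156 J/s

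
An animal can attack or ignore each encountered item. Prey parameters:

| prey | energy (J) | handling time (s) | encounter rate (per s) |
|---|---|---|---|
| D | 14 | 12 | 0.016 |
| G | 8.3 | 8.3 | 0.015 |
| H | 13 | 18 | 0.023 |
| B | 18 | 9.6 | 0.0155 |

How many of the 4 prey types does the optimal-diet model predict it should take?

4

E/h in descending order: B 1.88, D 1.17, G 1, H 0.722 J/s. The optimal diet is the largest prefix of this list for which every included type satisfies E_i/h_i > R on the types above it.
Rate on top 1: 0.2429. D: 1.17 > 0.2429 → include.
Rate on top 2: 0.3751. G: 1 > 0.3751 → include.
Rate on top 3: 0.4282. H: 0.722 > 0.4282 → include.
Optimal diet: B, D, G, H — 4 of 4 types.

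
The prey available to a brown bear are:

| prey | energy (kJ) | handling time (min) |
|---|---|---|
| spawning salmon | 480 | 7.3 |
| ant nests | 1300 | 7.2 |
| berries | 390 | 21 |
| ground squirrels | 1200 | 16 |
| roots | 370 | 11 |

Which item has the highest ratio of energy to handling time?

In descending order of E/h:
ant nests: 1300/7.2 = 181 kJ/min
ground squirrels: 1200/16 = 75 kJ/min
spawning salmon: 480/7.3 = 65.8 kJ/min
roots: 370/11 = 33.6 kJ/min
berries: 390/21 = 18.6 kJ/min

ant nests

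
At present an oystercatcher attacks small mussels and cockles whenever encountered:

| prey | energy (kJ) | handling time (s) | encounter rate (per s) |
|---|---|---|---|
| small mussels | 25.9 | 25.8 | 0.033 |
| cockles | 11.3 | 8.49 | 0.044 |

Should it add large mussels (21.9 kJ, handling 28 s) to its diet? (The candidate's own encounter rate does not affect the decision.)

Yes

Intake rate on the current diet: R = (0.033×25.9 + 0.044×11.3) / (1 + 0.033×25.8 + 0.044×8.49) = 1.352/2.225 = 0.6076 kJ/s.
Profitability of large mussels: 21.9/28 = 0.7821 kJ/s.
0.7821 > 0.6076, so adding large mussels raises the average — include it.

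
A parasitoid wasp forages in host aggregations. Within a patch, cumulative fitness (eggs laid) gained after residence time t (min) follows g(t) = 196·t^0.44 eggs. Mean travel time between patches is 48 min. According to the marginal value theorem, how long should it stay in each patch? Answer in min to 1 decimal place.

37.7 min

Optimal t* satisfies g'(t*) = g(t*)/(T + t*).
g'(t) = 0.44·196·t^-0.56. Setting 0.44·196·t^-0.56 = 196·t^0.44/(48+t) gives 0.44(48+t) = t, so 0.56·t = 0.44×48.
t* = 0.44×48/0.56 = 37.71 min.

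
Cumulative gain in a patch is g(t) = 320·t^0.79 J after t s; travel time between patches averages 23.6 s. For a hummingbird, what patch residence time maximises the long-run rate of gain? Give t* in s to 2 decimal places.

By the marginal value theorem, leave when the instantaneous gain rate g'(t) equals the habitat-wide average g(t)/(T + t).
g'(t) = 0.79·320·t^-0.21. Setting 0.79·320·t^-0.21 = 320·t^0.79/(23.6+t) gives 0.79(23.6+t) = t, so 0.21·t = 0.79×23.6.
t* = 0.79×23.6/0.21 = 88.78 s.

88.78 s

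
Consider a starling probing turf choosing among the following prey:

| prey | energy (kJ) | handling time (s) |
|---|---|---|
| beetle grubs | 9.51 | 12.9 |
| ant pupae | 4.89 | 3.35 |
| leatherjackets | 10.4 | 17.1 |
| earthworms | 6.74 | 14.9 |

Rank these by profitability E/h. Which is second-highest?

Profitability E/h (kJ/s): beetle grubs = 9.51/12.9 = 0.737, ant pupae = 4.89/3.35 = 1.46, leatherjackets = 10.4/17.1 = 0.608, earthworms = 6.74/14.9 = 0.452.
Ranked: ant pupae > beetle grubs > leatherjackets > earthworms.

beetle grubs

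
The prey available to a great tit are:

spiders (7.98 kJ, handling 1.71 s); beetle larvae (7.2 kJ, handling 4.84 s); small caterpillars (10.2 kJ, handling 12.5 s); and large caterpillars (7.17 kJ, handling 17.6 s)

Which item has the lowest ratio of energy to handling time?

large caterpillars

Profitability E/h (kJ/s): spiders = 7.98/1.71 = 4.67, beetle larvae = 7.2/4.84 = 1.49, small caterpillars = 10.2/12.5 = 0.816, large caterpillars = 7.17/17.6 = 0.407.
Ranked: spiders > beetle larvae > small caterpillars > large caterpillars.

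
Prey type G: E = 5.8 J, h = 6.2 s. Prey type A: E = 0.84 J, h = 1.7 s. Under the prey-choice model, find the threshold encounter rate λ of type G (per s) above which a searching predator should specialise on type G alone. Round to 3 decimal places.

At the threshold, the rate on type G alone equals the profitability of type A: λ·5.8/(1 + λ·6.2) = 0.84/1.7 = 0.4941.
Rearranging, λ(5.8 − 0.4941×6.2) = 0.4941, so λ = 0.4941/2.736 = 0.1806 per s.

0.181 per s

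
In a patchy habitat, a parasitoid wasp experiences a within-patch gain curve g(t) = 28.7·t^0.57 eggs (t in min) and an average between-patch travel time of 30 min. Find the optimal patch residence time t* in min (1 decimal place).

By the marginal value theorem, leave when the instantaneous gain rate g'(t) equals the habitat-wide average g(t)/(T + t).
g'(t) = 0.57·28.7·t^-0.43. Setting 0.57·28.7·t^-0.43 = 28.7·t^0.57/(30+t) gives 0.57(30+t) = t, so 0.43·t = 0.57×30.
t* = 0.57×30/0.43 = 39.77 min.

39.8 min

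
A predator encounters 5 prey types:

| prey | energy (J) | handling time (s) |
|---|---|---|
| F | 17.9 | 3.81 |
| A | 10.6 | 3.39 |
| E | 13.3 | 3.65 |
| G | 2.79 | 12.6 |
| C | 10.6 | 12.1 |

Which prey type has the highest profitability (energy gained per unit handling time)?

In descending order of E/h:
F: 17.9/3.81 = 4.7 J/s
E: 13.3/3.65 = 3.64 J/s
A: 10.6/3.39 = 3.13 J/s
C: 10.6/12.1 = 0.876 J/s
G: 2.79/12.6 = 0.221 J/s

F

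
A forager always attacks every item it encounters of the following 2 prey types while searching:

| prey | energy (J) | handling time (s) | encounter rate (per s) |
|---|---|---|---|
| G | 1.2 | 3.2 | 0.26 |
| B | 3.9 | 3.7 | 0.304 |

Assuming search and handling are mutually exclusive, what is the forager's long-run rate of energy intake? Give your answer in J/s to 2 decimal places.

0.51 J/s

R = (0.26×1.2 + 0.304×3.9) / (1 + 0.26×3.2 + 0.304×3.7) = 1.498/2.957 = 0.5065 J/s.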